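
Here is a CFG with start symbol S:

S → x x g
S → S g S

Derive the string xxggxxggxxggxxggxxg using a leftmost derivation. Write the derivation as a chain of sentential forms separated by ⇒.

S ⇒ SgS ⇒ SgSgS ⇒ SgSgSgS ⇒ SgSgSgSgS ⇒ xxggSgSgSgS ⇒ xxggxxggSgSgS ⇒ xxggxxggxxggSgS ⇒ xxggxxggxxggxxggS ⇒ xxggxxggxxggxxggxxg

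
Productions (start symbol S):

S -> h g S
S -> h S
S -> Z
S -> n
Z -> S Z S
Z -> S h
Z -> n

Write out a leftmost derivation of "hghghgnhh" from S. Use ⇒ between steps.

S⇒hgS⇒hghgS⇒hghgZ⇒hghgSh⇒hghgZh⇒hghgShh⇒hghghgShh⇒hghghgnhh

S ⇒ hgS   [S -> h g S]
hgS ⇒ hghgS   [S -> h g S]
hghgS ⇒ hghgZ   [S -> Z]
hghgZ ⇒ hghgSh   [Z -> S h]
hghgSh ⇒ hghgZh   [S -> Z]
hghgZh ⇒ hghgShh   [Z -> S h]
hghgShh ⇒ hghghgShh   [S -> h g S]
hghghgShh ⇒ hghghgnhh   [S -> n]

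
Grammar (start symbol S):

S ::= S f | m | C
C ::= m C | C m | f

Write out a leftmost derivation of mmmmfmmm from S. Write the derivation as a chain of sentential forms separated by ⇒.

S⇒C⇒mC⇒mCm⇒mmCm⇒mmCmm⇒mmmCmm⇒mmmmCmm⇒mmmmCmmm⇒mmmmfmmm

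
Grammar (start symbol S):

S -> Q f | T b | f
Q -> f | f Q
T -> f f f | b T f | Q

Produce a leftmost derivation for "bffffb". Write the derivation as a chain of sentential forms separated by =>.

S => Tb   [S -> T b]
Tb => bTfb   [T -> b T f]
bTfb => bQfb   [T -> Q]
bQfb => bfQfb   [Q -> f Q]
bfQfb => bffQfb   [Q -> f Q]
bffQfb => bffffb   [Q -> f]

S => Tb => bTfb => bQfb => bfQfb => bffQfb => bffffb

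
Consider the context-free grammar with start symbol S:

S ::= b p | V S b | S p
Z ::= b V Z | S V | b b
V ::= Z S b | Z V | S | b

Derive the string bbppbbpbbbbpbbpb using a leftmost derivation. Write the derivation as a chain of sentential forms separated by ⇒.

S ⇒ VSb   [S ::= V S b]
VSb ⇒ ZSbSb   [V ::= Z S b]
ZSbSb ⇒ bVZSbSb   [Z ::= b V Z]
bVZSbSb ⇒ bZSbZSbSb   [V ::= Z S b]
bZSbZSbSb ⇒ bSVSbZSbSb   [Z ::= S V]
bSVSbZSbSb ⇒ bSpVSbZSbSb   [S ::= S p]
bSpVSbZSbSb ⇒ bbppVSbZSbSb   [S ::= b p]
bbppVSbZSbSb ⇒ bbppbSbZSbSb   [V ::= b]
bbppbSbZSbSb ⇒ bbppbbpbZSbSb   [S ::= b p]
bbppbbpbZSbSb ⇒ bbppbbpbbbSbSb   [Z ::= b b]
bbppbbpbbbSbSb ⇒ bbppbbpbbbbpbSb   [S ::= b p]
bbppbbpbbbbpbSb ⇒ bbppbbpbbbbpbbpb   [S ::= b p]

S ⇒ VSb ⇒ ZSbSb ⇒ bVZSbSb ⇒ bZSbZSbSb ⇒ bSVSbZSbSb ⇒ bSpVSbZSbSb ⇒ bbppVSbZSbSb ⇒ bbppbSbZSbSb ⇒ bbppbbpbZSbSb ⇒ bbppbbpbbbSbSb ⇒ bbppbbpbbbbpbSb ⇒ bbppbbpbbbbpbbpb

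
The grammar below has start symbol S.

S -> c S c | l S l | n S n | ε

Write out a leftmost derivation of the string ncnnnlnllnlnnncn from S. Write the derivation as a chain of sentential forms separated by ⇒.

S⇒nSn⇒ncScn⇒ncnSncn⇒ncnnSnncn⇒ncnnnSnnncn⇒ncnnnlSlnnncn⇒ncnnnlnSnlnnncn⇒ncnnnlnlSlnlnnncn⇒ncnnnlnllnlnnncn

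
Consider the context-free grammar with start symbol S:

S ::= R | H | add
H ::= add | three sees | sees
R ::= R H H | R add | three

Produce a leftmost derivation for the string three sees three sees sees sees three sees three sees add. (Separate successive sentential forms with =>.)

S => R => R add => R H H add => R H H H H add => R H H H H H H add => three H H H H H H add => three sees H H H H H add => three sees three sees H H H H add => three sees three sees sees H H H add => three sees three sees sees sees H H add => three sees three sees sees sees three sees H add => three sees three sees sees sees three sees three sees add

S => R   [S ::= R]
R => R add   [R ::= R add]
R add => R H H add   [R ::= R H H]
R H H add => R H H H H add   [R ::= R H H]
R H H H H add => R H H H H H H add   [R ::= R H H]
R H H H H H H add => three H H H H H H add   [R ::= three]
three H H H H H H add => three sees H H H H H add   [H ::= sees]
three sees H H H H H add => three sees three sees H H H H add   [H ::= three sees]
three sees three sees H H H H add => three sees three sees sees H H H add   [H ::= sees]
three sees three sees sees H H H add => three sees three sees sees sees H H add   [H ::= sees]
three sees three sees sees sees H H add => three sees three sees sees sees three sees H add   [H ::= three sees]
three sees three sees sees sees three sees H add => three sees three sees sees sees three sees three sees add   [H ::= three sees]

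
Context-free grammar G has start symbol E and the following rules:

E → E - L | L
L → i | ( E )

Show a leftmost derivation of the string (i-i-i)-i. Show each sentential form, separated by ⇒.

E ⇒ E-L   [E → E - L]
E-L ⇒ L-L   [E → L]
L-L ⇒ (E)-L   [L → ( E )]
(E)-L ⇒ (E-L)-L   [E → E - L]
(E-L)-L ⇒ (E-L-L)-L   [E → E - L]
(E-L-L)-L ⇒ (L-L-L)-L   [E → L]
(L-L-L)-L ⇒ (i-L-L)-L   [L → i]
(i-L-L)-L ⇒ (i-i-L)-L   [L → i]
(i-i-L)-L ⇒ (i-i-i)-L   [L → i]
(i-i-i)-L ⇒ (i-i-i)-i   [L → i]

E ⇒ E-L ⇒ L-L ⇒ (E)-L ⇒ (E-L)-L ⇒ (E-L-L)-L ⇒ (L-L-L)-L ⇒ (i-L-L)-L ⇒ (i-i-L)-L ⇒ (i-i-i)-L ⇒ (i-i-i)-i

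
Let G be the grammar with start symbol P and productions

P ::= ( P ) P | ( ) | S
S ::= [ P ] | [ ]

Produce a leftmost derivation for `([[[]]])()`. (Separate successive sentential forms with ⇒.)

P⇒(P)P⇒(S)P⇒([P])P⇒([S])P⇒([[P]])P⇒([[S]])P⇒([[[]]])P⇒([[[]]])()

P ⇒ (P)P   [P ::= ( P ) P]
(P)P ⇒ (S)P   [P ::= S]
(S)P ⇒ ([P])P   [S ::= [ P ]]
([P])P ⇒ ([S])P   [P ::= S]
([S])P ⇒ ([[P]])P   [S ::= [ P ]]
([[P]])P ⇒ ([[S]])P   [P ::= S]
([[S]])P ⇒ ([[[]]])P   [S ::= [ ]]
([[[]]])P ⇒ ([[[]]])()   [P ::= ( )]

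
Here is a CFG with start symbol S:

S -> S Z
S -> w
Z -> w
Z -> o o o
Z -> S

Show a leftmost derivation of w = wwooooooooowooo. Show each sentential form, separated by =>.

S => SZ   [S -> S Z]
SZ => wZ   [S -> w]
wZ => wS   [Z -> S]
wS => wSZ   [S -> S Z]
wSZ => wSZZ   [S -> S Z]
wSZZ => wSZZZ   [S -> S Z]
wSZZZ => wSZZZZ   [S -> S Z]
wSZZZZ => wSZZZZZ   [S -> S Z]
wSZZZZZ => wwZZZZZ   [S -> w]
wwZZZZZ => wwoooZZZZ   [Z -> o o o]
wwoooZZZZ => wwooooooZZZ   [Z -> o o o]
wwooooooZZZ => wwoooooooooZZ   [Z -> o o o]
wwoooooooooZZ => wwooooooooowZ   [Z -> w]
wwooooooooowZ => wwooooooooowooo   [Z -> o o o]

S => SZ => wZ => wS => wSZ => wSZZ => wSZZZ => wSZZZZ => wSZZZZZ => wwZZZZZ => wwoooZZZZ => wwooooooZZZ => wwoooooooooZZ => wwooooooooowZ => wwooooooooowooo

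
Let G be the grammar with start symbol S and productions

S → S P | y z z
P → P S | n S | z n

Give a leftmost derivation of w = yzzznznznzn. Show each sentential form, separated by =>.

S => SP   [S → S P]
SP => SPP   [S → S P]
SPP => SPPP   [S → S P]
SPPP => SPPPP   [S → S P]
SPPPP => yzzPPPP   [S → y z z]
yzzPPPP => yzzznPPP   [P → z n]
yzzznPPP => yzzznznPP   [P → z n]
yzzznznPP => yzzznznznP   [P → z n]
yzzznznznP => yzzznznznzn   [P → z n]

S => SP => SPP => SPPP => SPPPP => yzzPPPP => yzzznPPP => yzzznznPP => yzzznznznP => yzzznznznzn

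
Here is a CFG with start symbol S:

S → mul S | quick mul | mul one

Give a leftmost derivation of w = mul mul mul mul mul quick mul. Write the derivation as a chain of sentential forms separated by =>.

S => mul S   [S → mul S]
mul S => mul mul S   [S → mul S]
mul mul S => mul mul mul S   [S → mul S]
mul mul mul S => mul mul mul mul S   [S → mul S]
mul mul mul mul S => mul mul mul mul mul S   [S → mul S]
mul mul mul mul mul S => mul mul mul mul mul quick mul   [S → quick mul]

S => mul S => mul mul S => mul mul mul S => mul mul mul mul S => mul mul mul mul mul S => mul mul mul mul mul quick mul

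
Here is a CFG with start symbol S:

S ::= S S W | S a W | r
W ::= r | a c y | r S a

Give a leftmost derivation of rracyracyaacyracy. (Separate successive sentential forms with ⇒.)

S ⇒ SSW ⇒ SaWSW ⇒ SSWaWSW ⇒ SSWSWaWSW ⇒ rSWSWaWSW ⇒ rrWSWaWSW ⇒ rracySWaWSW ⇒ rracyrWaWSW ⇒ rracyracyaWSW ⇒ rracyracyaacySW ⇒ rracyracyaacyrW ⇒ rracyracyaacyracy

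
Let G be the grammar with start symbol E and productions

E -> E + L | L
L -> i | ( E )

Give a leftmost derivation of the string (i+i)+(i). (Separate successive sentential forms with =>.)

E => E+L => L+L => (E)+L => (E+L)+L => (L+L)+L => (i+L)+L => (i+i)+L => (i+i)+(E) => (i+i)+(L) => (i+i)+(i)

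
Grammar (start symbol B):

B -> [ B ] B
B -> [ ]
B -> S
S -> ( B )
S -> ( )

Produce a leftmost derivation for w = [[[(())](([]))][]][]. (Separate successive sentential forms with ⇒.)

B ⇒ [B]B   [B -> [ B ] B]
[B]B ⇒ [[B]B]B   [B -> [ B ] B]
[[B]B]B ⇒ [[[B]B]B]B   [B -> [ B ] B]
[[[B]B]B]B ⇒ [[[S]B]B]B   [B -> S]
[[[S]B]B]B ⇒ [[[(B)]B]B]B   [S -> ( B )]
[[[(B)]B]B]B ⇒ [[[(S)]B]B]B   [B -> S]
[[[(S)]B]B]B ⇒ [[[(())]B]B]B   [S -> ( )]
[[[(())]B]B]B ⇒ [[[(())]S]B]B   [B -> S]
[[[(())]S]B]B ⇒ [[[(())](B)]B]B   [S -> ( B )]
[[[(())](B)]B]B ⇒ [[[(())](S)]B]B   [B -> S]
[[[(())](S)]B]B ⇒ [[[(())]((B))]B]B   [S -> ( B )]
[[[(())]((B))]B]B ⇒ [[[(())](([]))]B]B   [B -> [ ]]
[[[(())](([]))]B]B ⇒ [[[(())](([]))][]]B   [B -> [ ]]
[[[(())](([]))][]]B ⇒ [[[(())](([]))][]][]   [B -> [ ]]

B ⇒ [B]B ⇒ [[B]B]B ⇒ [[[B]B]B]B ⇒ [[[S]B]B]B ⇒ [[[(B)]B]B]B ⇒ [[[(S)]B]B]B ⇒ [[[(())]B]B]B ⇒ [[[(())]S]B]B ⇒ [[[(())](B)]B]B ⇒ [[[(())](S)]B]B ⇒ [[[(())]((B))]B]B ⇒ [[[(())](([]))]B]B ⇒ [[[(())](([]))][]]B ⇒ [[[(())](([]))][]][]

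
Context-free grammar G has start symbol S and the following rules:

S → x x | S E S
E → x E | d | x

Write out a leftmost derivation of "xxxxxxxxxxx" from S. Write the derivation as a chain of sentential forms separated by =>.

S => SES   [S → S E S]
SES => SESES   [S → S E S]
SESES => SESESES   [S → S E S]
SESESES => xxESESES   [S → x x]
xxESESES => xxxSESES   [E → x]
xxxSESES => xxxxxESES   [S → x x]
xxxxxESES => xxxxxxSES   [E → x]
xxxxxxSES => xxxxxxxxES   [S → x x]
xxxxxxxxES => xxxxxxxxxS   [E → x]
xxxxxxxxxS => xxxxxxxxxxx   [S → x x]

S=>SES=>SESES=>SESESES=>xxESESES=>xxxSESES=>xxxxxESES=>xxxxxxSES=>xxxxxxxxES=>xxxxxxxxxS=>xxxxxxxxxxx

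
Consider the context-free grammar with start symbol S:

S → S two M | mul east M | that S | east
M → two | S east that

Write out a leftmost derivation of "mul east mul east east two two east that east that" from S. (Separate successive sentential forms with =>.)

S => mul east M => mul east S east that => mul east mul east M east that => mul east mul east S east that east that => mul east mul east S two M east that east that => mul east mul east east two M east that east that => mul east mul east east two two east that east that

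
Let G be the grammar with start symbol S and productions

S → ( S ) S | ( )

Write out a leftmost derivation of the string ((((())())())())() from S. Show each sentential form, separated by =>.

S => (S)S => ((S)S)S => (((S)S)S)S => ((((S)S)S)S)S => ((((())S)S)S)S => ((((())())S)S)S => ((((())())())S)S => ((((())())())())S => ((((())())())())()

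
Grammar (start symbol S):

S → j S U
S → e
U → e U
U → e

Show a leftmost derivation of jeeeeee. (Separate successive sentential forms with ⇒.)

S ⇒ jSU   [S → j S U]
jSU ⇒ jeU   [S → e]
jeU ⇒ jeeU   [U → e U]
jeeU ⇒ jeeeU   [U → e U]
jeeeU ⇒ jeeeeU   [U → e U]
jeeeeU ⇒ jeeeeeU   [U → e U]
jeeeeeU ⇒ jeeeeee   [U → e]

S ⇒ jSU ⇒ jeU ⇒ jeeU ⇒ jeeeU ⇒ jeeeeU ⇒ jeeeeeU ⇒ jeeeeee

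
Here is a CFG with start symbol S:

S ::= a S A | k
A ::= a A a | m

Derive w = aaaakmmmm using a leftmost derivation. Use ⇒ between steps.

S ⇒ aSA ⇒ aaSAA ⇒ aaaSAAA ⇒ aaaaSAAAA ⇒ aaaakAAAA ⇒ aaaakmAAA ⇒ aaaakmmAA ⇒ aaaakmmmA ⇒ aaaakmmmm

S ⇒ aSA   [S ::= a S A]
aSA ⇒ aaSAA   [S ::= a S A]
aaSAA ⇒ aaaSAAA   [S ::= a S A]
aaaSAAA ⇒ aaaaSAAAA   [S ::= a S A]
aaaaSAAAA ⇒ aaaakAAAA   [S ::= k]
aaaakAAAA ⇒ aaaakmAAA   [A ::= m]
aaaakmAAA ⇒ aaaakmmAA   [A ::= m]
aaaakmmAA ⇒ aaaakmmmA   [A ::= m]
aaaakmmmA ⇒ aaaakmmmm   [A ::= m]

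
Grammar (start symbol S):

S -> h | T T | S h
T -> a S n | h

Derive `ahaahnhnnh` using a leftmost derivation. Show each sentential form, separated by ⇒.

S ⇒ TT ⇒ aSnT ⇒ aTTnT ⇒ ahTnT ⇒ ahaSnnT ⇒ ahaTTnnT ⇒ ahaaSnTnnT ⇒ ahaahnTnnT ⇒ ahaahnhnnT ⇒ ahaahnhnnh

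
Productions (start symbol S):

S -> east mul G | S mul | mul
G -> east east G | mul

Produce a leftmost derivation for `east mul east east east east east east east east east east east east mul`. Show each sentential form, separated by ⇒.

S ⇒ east mul G ⇒ east mul east east G ⇒ east mul east east east east G ⇒ east mul east east east east east east G ⇒ east mul east east east east east east east east G ⇒ east mul east east east east east east east east east east G ⇒ east mul east east east east east east east east east east east east G ⇒ east mul east east east east east east east east east east east east mul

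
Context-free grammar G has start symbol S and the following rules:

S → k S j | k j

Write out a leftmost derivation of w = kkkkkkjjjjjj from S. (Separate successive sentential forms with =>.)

S => kSj   [S → k S j]
kSj => kkSjj   [S → k S j]
kkSjj => kkkSjjj   [S → k S j]
kkkSjjj => kkkkSjjjj   [S → k S j]
kkkkSjjjj => kkkkkSjjjjj   [S → k S j]
kkkkkSjjjjj => kkkkkkjjjjjj   [S → k j]

S => kSj => kkSjj => kkkSjjj => kkkkSjjjj => kkkkkSjjjjj => kkkkkkjjjjjj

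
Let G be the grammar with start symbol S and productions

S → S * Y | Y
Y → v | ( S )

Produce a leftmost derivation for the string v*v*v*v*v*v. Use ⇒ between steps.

S⇒S*Y⇒S*Y*Y⇒S*Y*Y*Y⇒S*Y*Y*Y*Y⇒S*Y*Y*Y*Y*Y⇒Y*Y*Y*Y*Y*Y⇒v*Y*Y*Y*Y*Y⇒v*v*Y*Y*Y*Y⇒v*v*v*Y*Y*Y⇒v*v*v*v*Y*Y⇒v*v*v*v*v*Y⇒v*v*v*v*v*v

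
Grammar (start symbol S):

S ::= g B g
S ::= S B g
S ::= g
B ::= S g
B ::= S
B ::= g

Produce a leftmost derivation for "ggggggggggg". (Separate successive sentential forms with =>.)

S => gBg => gSg => gSBgg => ggBgBgg => ggSggBgg => gggggBgg => gggggSggg => ggggggBgggg => ggggggggggg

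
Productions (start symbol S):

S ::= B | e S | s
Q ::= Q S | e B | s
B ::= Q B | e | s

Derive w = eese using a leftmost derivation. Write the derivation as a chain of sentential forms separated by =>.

S => B   [S ::= B]
B => QB   [B ::= Q B]
QB => QSB   [Q ::= Q S]
QSB => eBSB   [Q ::= e B]
eBSB => eeSB   [B ::= e]
eeSB => eesB   [S ::= s]
eesB => eese   [B ::= e]

S => B => QB => QSB => eBSB => eeSB => eesB => eese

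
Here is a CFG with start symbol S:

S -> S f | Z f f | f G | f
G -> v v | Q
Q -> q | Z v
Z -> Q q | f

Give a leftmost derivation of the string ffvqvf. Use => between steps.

S=>Sf=>fGf=>fQf=>fZvf=>fQqvf=>fZvqvf=>ffvqvf

S => Sf   [S -> S f]
Sf => fGf   [S -> f G]
fGf => fQf   [G -> Q]
fQf => fZvf   [Q -> Z v]
fZvf => fQqvf   [Z -> Q q]
fQqvf => fZvqvf   [Q -> Z v]
fZvqvf => ffvqvf   [Z -> f]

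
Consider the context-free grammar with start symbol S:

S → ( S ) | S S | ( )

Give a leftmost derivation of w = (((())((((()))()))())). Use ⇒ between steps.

S⇒(S)⇒((S))⇒((SS))⇒(((S)S))⇒(((())S))⇒(((())SS))⇒(((())(S)S))⇒(((())((S))S))⇒(((())((SS))S))⇒(((())(((S)S))S))⇒(((())((((S))S))S))⇒(((())((((()))S))S))⇒(((())((((()))()))S))⇒(((())((((()))()))()))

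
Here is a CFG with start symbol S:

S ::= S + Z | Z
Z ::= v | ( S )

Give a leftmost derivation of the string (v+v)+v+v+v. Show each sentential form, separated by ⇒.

S ⇒ S+Z ⇒ S+Z+Z ⇒ S+Z+Z+Z ⇒ Z+Z+Z+Z ⇒ (S)+Z+Z+Z ⇒ (S+Z)+Z+Z+Z ⇒ (Z+Z)+Z+Z+Z ⇒ (v+Z)+Z+Z+Z ⇒ (v+v)+Z+Z+Z ⇒ (v+v)+v+Z+Z ⇒ (v+v)+v+v+Z ⇒ (v+v)+v+v+v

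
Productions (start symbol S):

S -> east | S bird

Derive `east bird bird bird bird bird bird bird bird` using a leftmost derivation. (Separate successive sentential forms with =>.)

S => S bird => S bird bird => S bird bird bird => S bird bird bird bird => S bird bird bird bird bird => S bird bird bird bird bird bird => S bird bird bird bird bird bird bird => S bird bird bird bird bird bird bird bird => east bird bird bird bird bird bird bird bird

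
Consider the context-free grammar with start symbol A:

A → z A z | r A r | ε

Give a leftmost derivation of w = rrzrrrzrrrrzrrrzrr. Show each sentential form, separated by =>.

A => rAr   [A → r A r]
rAr => rrArr   [A → r A r]
rrArr => rrzAzrr   [A → z A z]
rrzAzrr => rrzrArzrr   [A → r A r]
rrzrArzrr => rrzrrArrzrr   [A → r A r]
rrzrrArrzrr => rrzrrrArrrzrr   [A → r A r]
rrzrrrArrrzrr => rrzrrrzAzrrrzrr   [A → z A z]
rrzrrrzAzrrrzrr => rrzrrrzrArzrrrzrr   [A → r A r]
rrzrrrzrArzrrrzrr => rrzrrrzrrArrzrrrzrr   [A → r A r]
rrzrrrzrrArrzrrrzrr => rrzrrrzrrrrzrrrzrr   [A → ε]

A=>rAr=>rrArr=>rrzAzrr=>rrzrArzrr=>rrzrrArrzrr=>rrzrrrArrrzrr=>rrzrrrzAzrrrzrr=>rrzrrrzrArzrrrzrr=>rrzrrrzrrArrzrrrzrr=>rrzrrrzrrrrzrrrzrr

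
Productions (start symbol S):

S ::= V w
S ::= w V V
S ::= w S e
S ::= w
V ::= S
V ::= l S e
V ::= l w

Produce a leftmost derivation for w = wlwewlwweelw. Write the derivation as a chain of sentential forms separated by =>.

S => wVV   [S ::= w V V]
wVV => wlSeV   [V ::= l S e]
wlSeV => wlweV   [S ::= w]
wlweV => wlweS   [V ::= S]
wlweS => wlwewVV   [S ::= w V V]
wlwewVV => wlwewlSeV   [V ::= l S e]
wlwewlSeV => wlwewlwSeeV   [S ::= w S e]
wlwewlwSeeV => wlwewlwweeV   [S ::= w]
wlwewlwweeV => wlwewlwweelw   [V ::= l w]

S => wVV => wlSeV => wlweV => wlweS => wlwewVV => wlwewlSeV => wlwewlwSeeV => wlwewlwweeV => wlwewlwweelw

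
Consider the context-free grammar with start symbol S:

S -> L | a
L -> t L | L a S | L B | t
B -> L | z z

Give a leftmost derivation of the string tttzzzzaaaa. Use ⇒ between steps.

S ⇒ L ⇒ tL ⇒ ttL ⇒ ttLaS ⇒ ttLaSaS ⇒ ttLBaSaS ⇒ ttLBBaSaS ⇒ tttBBaSaS ⇒ tttzzBaSaS ⇒ tttzzzzaSaS ⇒ tttzzzzaaaS ⇒ tttzzzzaaaa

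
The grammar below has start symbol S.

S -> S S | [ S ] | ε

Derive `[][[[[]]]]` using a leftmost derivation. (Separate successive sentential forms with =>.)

S => SS   [S -> S S]
SS => [S]S   [S -> [ S ]]
[S]S => []S   [S -> ε]
[]S => [][S]   [S -> [ S ]]
[][S] => [][SS]   [S -> S S]
[][SS] => [][[S]S]   [S -> [ S ]]
[][[S]S] => [][[[S]]S]   [S -> [ S ]]
[][[[S]]S] => [][[[SS]]S]   [S -> S S]
[][[[SS]]S] => [][[[SSS]]S]   [S -> S S]
[][[[SSS]]S] => [][[[[S]SS]]S]   [S -> [ S ]]
[][[[[S]SS]]S] => [][[[[]SS]]S]   [S -> ε]
[][[[[]SS]]S] => [][[[[]S]]S]   [S -> ε]
[][[[[]S]]S] => [][[[[]]]S]   [S -> ε]
[][[[[]]]S] => [][[[[]]]]   [S -> ε]

S => SS => [S]S => []S => [][S] => [][SS] => [][[S]S] => [][[[S]]S] => [][[[SS]]S] => [][[[SSS]]S] => [][[[[S]SS]]S] => [][[[[]SS]]S] => [][[[[]S]]S] => [][[[[]]]S] => [][[[[]]]]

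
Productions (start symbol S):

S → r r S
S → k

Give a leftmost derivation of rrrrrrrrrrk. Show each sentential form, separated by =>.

S => rrS => rrrrS => rrrrrrS => rrrrrrrrS => rrrrrrrrrrS => rrrrrrrrrrk

S => rrS   [S → r r S]
rrS => rrrrS   [S → r r S]
rrrrS => rrrrrrS   [S → r r S]
rrrrrrS => rrrrrrrrS   [S → r r S]
rrrrrrrrS => rrrrrrrrrrS   [S → r r S]
rrrrrrrrrrS => rrrrrrrrrrk   [S → k]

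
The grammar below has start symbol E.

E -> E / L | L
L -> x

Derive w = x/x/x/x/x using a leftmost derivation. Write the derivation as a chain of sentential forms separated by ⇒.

E ⇒ E/L   [E -> E / L]
E/L ⇒ E/L/L   [E -> E / L]
E/L/L ⇒ E/L/L/L   [E -> E / L]
E/L/L/L ⇒ E/L/L/L/L   [E -> E / L]
E/L/L/L/L ⇒ L/L/L/L/L   [E -> L]
L/L/L/L/L ⇒ x/L/L/L/L   [L -> x]
x/L/L/L/L ⇒ x/x/L/L/L   [L -> x]
x/x/L/L/L ⇒ x/x/x/L/L   [L -> x]
x/x/x/L/L ⇒ x/x/x/x/L   [L -> x]
x/x/x/x/L ⇒ x/x/x/x/x   [L -> x]

E ⇒ E/L ⇒ E/L/L ⇒ E/L/L/L ⇒ E/L/L/L/L ⇒ L/L/L/L/L ⇒ x/L/L/L/L ⇒ x/x/L/L/L ⇒ x/x/x/L/L ⇒ x/x/x/x/L ⇒ x/x/x/x/x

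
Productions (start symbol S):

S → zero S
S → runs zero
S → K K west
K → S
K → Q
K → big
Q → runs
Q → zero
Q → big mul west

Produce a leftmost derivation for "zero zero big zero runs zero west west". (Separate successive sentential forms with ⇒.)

S ⇒ zero S ⇒ zero K K west ⇒ zero Q K west ⇒ zero zero K west ⇒ zero zero S west ⇒ zero zero K K west west ⇒ zero zero big K west west ⇒ zero zero big S west west ⇒ zero zero big zero S west west ⇒ zero zero big zero runs zero west west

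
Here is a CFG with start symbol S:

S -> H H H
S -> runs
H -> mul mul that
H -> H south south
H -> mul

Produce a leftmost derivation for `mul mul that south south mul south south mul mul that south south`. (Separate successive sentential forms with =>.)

S => H H H   [S -> H H H]
H H H => H south south H H   [H -> H south south]
H south south H H => mul mul that south south H H   [H -> mul mul that]
mul mul that south south H H => mul mul that south south H south south H   [H -> H south south]
mul mul that south south H south south H => mul mul that south south mul south south H   [H -> mul]
mul mul that south south mul south south H => mul mul that south south mul south south H south south   [H -> H south south]
mul mul that south south mul south south H south south => mul mul that south south mul south south mul mul that south south   [H -> mul mul that]

S => H H H => H south south H H => mul mul that south south H H => mul mul that south south H south south H => mul mul that south south mul south south H => mul mul that south south mul south south H south south => mul mul that south south mul south south mul mul that south south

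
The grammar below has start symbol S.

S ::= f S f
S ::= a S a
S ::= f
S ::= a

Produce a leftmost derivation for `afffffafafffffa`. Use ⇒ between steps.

S⇒aSa⇒afSfa⇒affSffa⇒afffSfffa⇒affffSffffa⇒afffffSfffffa⇒afffffaSafffffa⇒afffffafafffffa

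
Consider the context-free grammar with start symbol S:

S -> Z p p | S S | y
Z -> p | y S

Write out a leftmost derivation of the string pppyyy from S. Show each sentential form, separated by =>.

S => SS   [S -> S S]
SS => ZppS   [S -> Z p p]
ZppS => pppS   [Z -> p]
pppS => pppSS   [S -> S S]
pppSS => pppSSS   [S -> S S]
pppSSS => pppySS   [S -> y]
pppySS => pppyyS   [S -> y]
pppyyS => pppyyy   [S -> y]

S=>SS=>ZppS=>pppS=>pppSS=>pppSSS=>pppySS=>pppyyS=>pppyyy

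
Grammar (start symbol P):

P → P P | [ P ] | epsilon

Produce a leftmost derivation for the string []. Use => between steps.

P => PP => PPP => PPPP => PPPPP => [P]PPPP => []PPPP => []PPP => []PP => []P => []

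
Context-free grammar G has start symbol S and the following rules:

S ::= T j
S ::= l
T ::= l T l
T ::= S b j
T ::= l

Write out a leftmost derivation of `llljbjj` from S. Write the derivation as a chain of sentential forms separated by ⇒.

S⇒Tj⇒Sbjj⇒Tjbjj⇒lTljbjj⇒llljbjj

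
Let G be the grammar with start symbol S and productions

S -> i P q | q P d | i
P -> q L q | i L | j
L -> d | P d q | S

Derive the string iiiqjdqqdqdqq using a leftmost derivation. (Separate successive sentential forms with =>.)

S => iPq => iiLq => iiPdqq => iiiLdqq => iiiPdqdqq => iiiqLqdqdqq => iiiqPdqqdqdqq => iiiqjdqqdqdqq

S => iPq   [S -> i P q]
iPq => iiLq   [P -> i L]
iiLq => iiPdqq   [L -> P d q]
iiPdqq => iiiLdqq   [P -> i L]
iiiLdqq => iiiPdqdqq   [L -> P d q]
iiiPdqdqq => iiiqLqdqdqq   [P -> q L q]
iiiqLqdqdqq => iiiqPdqqdqdqq   [L -> P d q]
iiiqPdqqdqdqq => iiiqjdqqdqdqq   [P -> j]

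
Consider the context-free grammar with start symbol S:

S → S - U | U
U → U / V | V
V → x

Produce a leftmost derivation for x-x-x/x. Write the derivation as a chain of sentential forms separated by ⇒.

S ⇒ S-U ⇒ S-U-U ⇒ U-U-U ⇒ V-U-U ⇒ x-U-U ⇒ x-V-U ⇒ x-x-U ⇒ x-x-U/V ⇒ x-x-V/V ⇒ x-x-x/V ⇒ x-x-x/x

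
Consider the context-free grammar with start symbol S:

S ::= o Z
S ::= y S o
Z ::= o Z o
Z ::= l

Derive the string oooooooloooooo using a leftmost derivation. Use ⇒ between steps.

S ⇒ oZ ⇒ ooZo ⇒ oooZoo ⇒ ooooZooo ⇒ oooooZoooo ⇒ ooooooZooooo ⇒ oooooooZoooooo ⇒ oooooooloooooo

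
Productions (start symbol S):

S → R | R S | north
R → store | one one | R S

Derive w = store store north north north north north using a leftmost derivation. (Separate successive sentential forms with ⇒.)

S ⇒ R ⇒ R S ⇒ R S S ⇒ R S S S ⇒ R S S S S ⇒ R S S S S S ⇒ store S S S S S ⇒ store R S S S S S ⇒ store store S S S S S ⇒ store store north S S S S ⇒ store store north north S S S ⇒ store store north north north S S ⇒ store store north north north north S ⇒ store store north north north north north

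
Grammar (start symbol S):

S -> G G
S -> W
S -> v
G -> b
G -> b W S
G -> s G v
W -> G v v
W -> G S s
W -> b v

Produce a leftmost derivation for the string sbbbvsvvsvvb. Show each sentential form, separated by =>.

S => GG   [S -> G G]
GG => sGvG   [G -> s G v]
sGvG => sbWSvG   [G -> b W S]
sbWSvG => sbGSsSvG   [W -> G S s]
sbGSsSvG => sbbWSSsSvG   [G -> b W S]
sbbWSSsSvG => sbbGSsSSsSvG   [W -> G S s]
sbbGSsSSsSvG => sbbbSsSSsSvG   [G -> b]
sbbbSsSSsSvG => sbbbvsSSsSvG   [S -> v]
sbbbvsSSsSvG => sbbbvsvSsSvG   [S -> v]
sbbbvsvSsSvG => sbbbvsvvsSvG   [S -> v]
sbbbvsvvsSvG => sbbbvsvvsvvG   [S -> v]
sbbbvsvvsvvG => sbbbvsvvsvvb   [G -> b]

S => GG => sGvG => sbWSvG => sbGSsSvG => sbbWSSsSvG => sbbGSsSSsSvG => sbbbSsSSsSvG => sbbbvsSSsSvG => sbbbvsvSsSvG => sbbbvsvvsSvG => sbbbvsvvsvvG => sbbbvsvvsvvb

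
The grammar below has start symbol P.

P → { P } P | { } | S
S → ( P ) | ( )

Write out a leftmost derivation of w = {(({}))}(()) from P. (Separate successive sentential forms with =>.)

P => {P}P => {S}P => {(P)}P => {(S)}P => {((P))}P => {(({}))}P => {(({}))}S => {(({}))}(P) => {(({}))}(S) => {(({}))}(())

P => {P}P   [P → { P } P]
{P}P => {S}P   [P → S]
{S}P => {(P)}P   [S → ( P )]
{(P)}P => {(S)}P   [P → S]
{(S)}P => {((P))}P   [S → ( P )]
{((P))}P => {(({}))}P   [P → { }]
{(({}))}P => {(({}))}S   [P → S]
{(({}))}S => {(({}))}(P)   [S → ( P )]
{(({}))}(P) => {(({}))}(S)   [P → S]
{(({}))}(S) => {(({}))}(())   [S → ( )]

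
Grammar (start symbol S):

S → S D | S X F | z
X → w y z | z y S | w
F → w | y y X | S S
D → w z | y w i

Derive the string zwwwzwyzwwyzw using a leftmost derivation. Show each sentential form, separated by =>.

S => SXF => SXFXF => SDXFXF => SXFDXFXF => zXFDXFXF => zwFDXFXF => zwwDXFXF => zwwwzXFXF => zwwwzwyzFXF => zwwwzwyzwXF => zwwwzwyzwwyzF => zwwwzwyzwwyzw

S => SXF   [S → S X F]
SXF => SXFXF   [S → S X F]
SXFXF => SDXFXF   [S → S D]
SDXFXF => SXFDXFXF   [S → S X F]
SXFDXFXF => zXFDXFXF   [S → z]
zXFDXFXF => zwFDXFXF   [X → w]
zwFDXFXF => zwwDXFXF   [F → w]
zwwDXFXF => zwwwzXFXF   [D → w z]
zwwwzXFXF => zwwwzwyzFXF   [X → w y z]
zwwwzwyzFXF => zwwwzwyzwXF   [F → w]
zwwwzwyzwXF => zwwwzwyzwwyzF   [X → w y z]
zwwwzwyzwwyzF => zwwwzwyzwwyzw   [F → w]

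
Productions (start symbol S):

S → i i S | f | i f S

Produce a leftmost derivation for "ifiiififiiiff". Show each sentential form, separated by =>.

S => ifS => ifiiS => ifiiifS => ifiiififS => ifiiififiiS => ifiiififiiifS => ifiiififiiiff

S => ifS   [S → i f S]
ifS => ifiiS   [S → i i S]
ifiiS => ifiiifS   [S → i f S]
ifiiifS => ifiiififS   [S → i f S]
ifiiififS => ifiiififiiS   [S → i i S]
ifiiififiiS => ifiiififiiifS   [S → i f S]
ifiiififiiifS => ifiiififiiiff   [S → f]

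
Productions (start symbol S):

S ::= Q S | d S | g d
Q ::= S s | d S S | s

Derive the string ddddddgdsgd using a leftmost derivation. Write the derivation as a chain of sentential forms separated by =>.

S => dS => dQS => dSsS => ddSsS => dddSsS => ddddSsS => dddddSsS => ddddddSsS => ddddddgdsS => ddddddgdsgd

S => dS   [S ::= d S]
dS => dQS   [S ::= Q S]
dQS => dSsS   [Q ::= S s]
dSsS => ddSsS   [S ::= d S]
ddSsS => dddSsS   [S ::= d S]
dddSsS => ddddSsS   [S ::= d S]
ddddSsS => dddddSsS   [S ::= d S]
dddddSsS => ddddddSsS   [S ::= d S]
ddddddSsS => ddddddgdsS   [S ::= g d]
ddddddgdsS => ddddddgdsgd   [S ::= g d]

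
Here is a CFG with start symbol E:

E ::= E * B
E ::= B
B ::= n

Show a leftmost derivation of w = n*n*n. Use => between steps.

E => E*B   [E ::= E * B]
E*B => E*B*B   [E ::= E * B]
E*B*B => B*B*B   [E ::= B]
B*B*B => n*B*B   [B ::= n]
n*B*B => n*n*B   [B ::= n]
n*n*B => n*n*n   [B ::= n]

E=>E*B=>E*B*B=>B*B*B=>n*B*B=>n*n*B=>n*n*n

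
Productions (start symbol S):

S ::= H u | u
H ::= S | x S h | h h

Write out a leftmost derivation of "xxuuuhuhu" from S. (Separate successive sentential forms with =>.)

S => Hu   [S ::= H u]
Hu => xShu   [H ::= x S h]
xShu => xHuhu   [S ::= H u]
xHuhu => xxShuhu   [H ::= x S h]
xxShuhu => xxHuhuhu   [S ::= H u]
xxHuhuhu => xxSuhuhu   [H ::= S]
xxSuhuhu => xxHuuhuhu   [S ::= H u]
xxHuuhuhu => xxSuuhuhu   [H ::= S]
xxSuuhuhu => xxuuuhuhu   [S ::= u]

S => Hu => xShu => xHuhu => xxShuhu => xxHuhuhu => xxSuhuhu => xxHuuhuhu => xxSuuhuhu => xxuuuhuhu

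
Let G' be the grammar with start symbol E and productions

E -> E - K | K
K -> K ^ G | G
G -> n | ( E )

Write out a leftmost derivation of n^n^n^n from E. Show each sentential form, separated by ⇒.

E ⇒ K   [E -> K]
K ⇒ K^G   [K -> K ^ G]
K^G ⇒ K^G^G   [K -> K ^ G]
K^G^G ⇒ K^G^G^G   [K -> K ^ G]
K^G^G^G ⇒ G^G^G^G   [K -> G]
G^G^G^G ⇒ n^G^G^G   [G -> n]
n^G^G^G ⇒ n^n^G^G   [G -> n]
n^n^G^G ⇒ n^n^n^G   [G -> n]
n^n^n^G ⇒ n^n^n^n   [G -> n]

E ⇒ K ⇒ K^G ⇒ K^G^G ⇒ K^G^G^G ⇒ G^G^G^G ⇒ n^G^G^G ⇒ n^n^G^G ⇒ n^n^n^G ⇒ n^n^n^n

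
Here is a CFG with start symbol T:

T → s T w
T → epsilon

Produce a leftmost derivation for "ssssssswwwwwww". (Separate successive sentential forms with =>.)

T => sTw => ssTww => sssTwww => ssssTwwww => sssssTwwwww => ssssssTwwwwww => sssssssTwwwwwww => ssssssswwwwwww

T => sTw   [T → s T w]
sTw => ssTww   [T → s T w]
ssTww => sssTwww   [T → s T w]
sssTwww => ssssTwwww   [T → s T w]
ssssTwwww => sssssTwwwww   [T → s T w]
sssssTwwwww => ssssssTwwwwww   [T → s T w]
ssssssTwwwwww => sssssssTwwwwwww   [T → s T w]
sssssssTwwwwwww => ssssssswwwwwww   [T → epsilon]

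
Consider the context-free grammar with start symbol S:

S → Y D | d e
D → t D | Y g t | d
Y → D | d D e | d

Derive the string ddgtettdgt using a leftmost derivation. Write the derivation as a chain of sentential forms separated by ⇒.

S ⇒ YD   [S → Y D]
YD ⇒ dDeD   [Y → d D e]
dDeD ⇒ dYgteD   [D → Y g t]
dYgteD ⇒ ddgteD   [Y → d]
ddgteD ⇒ ddgtetD   [D → t D]
ddgtetD ⇒ ddgtettD   [D → t D]
ddgtettD ⇒ ddgtettYgt   [D → Y g t]
ddgtettYgt ⇒ ddgtettdgt   [Y → d]

S ⇒ YD ⇒ dDeD ⇒ dYgteD ⇒ ddgteD ⇒ ddgtetD ⇒ ddgtettD ⇒ ddgtettYgt ⇒ ddgtettdgt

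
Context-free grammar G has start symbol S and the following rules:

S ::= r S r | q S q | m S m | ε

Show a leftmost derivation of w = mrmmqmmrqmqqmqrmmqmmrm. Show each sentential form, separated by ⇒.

S ⇒ mSm   [S ::= m S m]
mSm ⇒ mrSrm   [S ::= r S r]
mrSrm ⇒ mrmSmrm   [S ::= m S m]
mrmSmrm ⇒ mrmmSmmrm   [S ::= m S m]
mrmmSmmrm ⇒ mrmmqSqmmrm   [S ::= q S q]
mrmmqSqmmrm ⇒ mrmmqmSmqmmrm   [S ::= m S m]
mrmmqmSmqmmrm ⇒ mrmmqmmSmmqmmrm   [S ::= m S m]
mrmmqmmSmmqmmrm ⇒ mrmmqmmrSrmmqmmrm   [S ::= r S r]
mrmmqmmrSrmmqmmrm ⇒ mrmmqmmrqSqrmmqmmrm   [S ::= q S q]
mrmmqmmrqSqrmmqmmrm ⇒ mrmmqmmrqmSmqrmmqmmrm   [S ::= m S m]
mrmmqmmrqmSmqrmmqmmrm ⇒ mrmmqmmrqmqSqmqrmmqmmrm   [S ::= q S q]
mrmmqmmrqmqSqmqrmmqmmrm ⇒ mrmmqmmrqmqqmqrmmqmmrm   [S ::= ε]

S ⇒ mSm ⇒ mrSrm ⇒ mrmSmrm ⇒ mrmmSmmrm ⇒ mrmmqSqmmrm ⇒ mrmmqmSmqmmrm ⇒ mrmmqmmSmmqmmrm ⇒ mrmmqmmrSrmmqmmrm ⇒ mrmmqmmrqSqrmmqmmrm ⇒ mrmmqmmrqmSmqrmmqmmrm ⇒ mrmmqmmrqmqSqmqrmmqmmrm ⇒ mrmmqmmrqmqqmqrmmqmmrm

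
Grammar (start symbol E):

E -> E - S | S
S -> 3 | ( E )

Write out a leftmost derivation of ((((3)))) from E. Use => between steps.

E => S   [E -> S]
S => (E)   [S -> ( E )]
(E) => (S)   [E -> S]
(S) => ((E))   [S -> ( E )]
((E)) => ((S))   [E -> S]
((S)) => (((E)))   [S -> ( E )]
(((E))) => (((S)))   [E -> S]
(((S))) => ((((E))))   [S -> ( E )]
((((E)))) => ((((S))))   [E -> S]
((((S)))) => ((((3))))   [S -> 3]

E => S => (E) => (S) => ((E)) => ((S)) => (((E))) => (((S))) => ((((E)))) => ((((S)))) => ((((3))))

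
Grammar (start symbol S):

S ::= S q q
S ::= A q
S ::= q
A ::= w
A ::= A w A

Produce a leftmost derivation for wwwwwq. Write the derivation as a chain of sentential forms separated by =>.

S => Aq => AwAq => AwAwAq => wwAwAq => wwwwAq => wwwwwq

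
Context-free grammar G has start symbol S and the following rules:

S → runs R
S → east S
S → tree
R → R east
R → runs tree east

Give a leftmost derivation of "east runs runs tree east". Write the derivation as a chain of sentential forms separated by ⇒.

S ⇒ east S ⇒ east runs R ⇒ east runs runs tree east

S ⇒ east S   [S → east S]
east S ⇒ east runs R   [S → runs R]
east runs R ⇒ east runs runs tree east   [R → runs tree east]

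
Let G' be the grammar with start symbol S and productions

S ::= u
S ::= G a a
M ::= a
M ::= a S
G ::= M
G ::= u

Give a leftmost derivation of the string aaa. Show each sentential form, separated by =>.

S => Gaa => Maa => aaa

S => Gaa   [S ::= G a a]
Gaa => Maa   [G ::= M]
Maa => aaa   [M ::= a]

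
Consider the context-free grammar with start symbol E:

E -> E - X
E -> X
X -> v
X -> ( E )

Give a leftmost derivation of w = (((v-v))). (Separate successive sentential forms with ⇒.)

E ⇒ X ⇒ (E) ⇒ (X) ⇒ ((E)) ⇒ ((X)) ⇒ (((E))) ⇒ (((E-X))) ⇒ (((X-X))) ⇒ (((v-X))) ⇒ (((v-v)))

E ⇒ X   [E -> X]
X ⇒ (E)   [X -> ( E )]
(E) ⇒ (X)   [E -> X]
(X) ⇒ ((E))   [X -> ( E )]
((E)) ⇒ ((X))   [E -> X]
((X)) ⇒ (((E)))   [X -> ( E )]
(((E))) ⇒ (((E-X)))   [E -> E - X]
(((E-X))) ⇒ (((X-X)))   [E -> X]
(((X-X))) ⇒ (((v-X)))   [X -> v]
(((v-X))) ⇒ (((v-v)))   [X -> v]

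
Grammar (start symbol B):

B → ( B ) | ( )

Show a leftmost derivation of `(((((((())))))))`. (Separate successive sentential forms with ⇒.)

B ⇒ (B)   [B → ( B )]
(B) ⇒ ((B))   [B → ( B )]
((B)) ⇒ (((B)))   [B → ( B )]
(((B))) ⇒ ((((B))))   [B → ( B )]
((((B)))) ⇒ (((((B)))))   [B → ( B )]
(((((B))))) ⇒ ((((((B))))))   [B → ( B )]
((((((B)))))) ⇒ (((((((B)))))))   [B → ( B )]
(((((((B))))))) ⇒ (((((((())))))))   [B → ( )]

B⇒(B)⇒((B))⇒(((B)))⇒((((B))))⇒(((((B)))))⇒((((((B))))))⇒(((((((B)))))))⇒(((((((())))))))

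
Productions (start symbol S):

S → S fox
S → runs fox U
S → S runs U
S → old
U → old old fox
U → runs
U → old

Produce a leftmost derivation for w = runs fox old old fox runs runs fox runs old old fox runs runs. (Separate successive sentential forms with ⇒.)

S ⇒ S runs U ⇒ S runs U runs U ⇒ S fox runs U runs U ⇒ S runs U fox runs U runs U ⇒ runs fox U runs U fox runs U runs U ⇒ runs fox old old fox runs U fox runs U runs U ⇒ runs fox old old fox runs runs fox runs U runs U ⇒ runs fox old old fox runs runs fox runs old old fox runs U ⇒ runs fox old old fox runs runs fox runs old old fox runs runs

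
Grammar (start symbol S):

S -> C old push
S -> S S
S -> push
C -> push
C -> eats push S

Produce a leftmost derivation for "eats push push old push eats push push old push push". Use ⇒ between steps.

S ⇒ S S   [S -> S S]
S S ⇒ C old push S   [S -> C old push]
C old push S ⇒ eats push S old push S   [C -> eats push S]
eats push S old push S ⇒ eats push push old push S   [S -> push]
eats push push old push S ⇒ eats push push old push S S   [S -> S S]
eats push push old push S S ⇒ eats push push old push C old push S   [S -> C old push]
eats push push old push C old push S ⇒ eats push push old push eats push S old push S   [C -> eats push S]
eats push push old push eats push S old push S ⇒ eats push push old push eats push push old push S   [S -> push]
eats push push old push eats push push old push S ⇒ eats push push old push eats push push old push push   [S -> push]

S ⇒ S S ⇒ C old push S ⇒ eats push S old push S ⇒ eats push push old push S ⇒ eats push push old push S S ⇒ eats push push old push C old push S ⇒ eats push push old push eats push S old push S ⇒ eats push push old push eats push push old push S ⇒ eats push push old push eats push push old push push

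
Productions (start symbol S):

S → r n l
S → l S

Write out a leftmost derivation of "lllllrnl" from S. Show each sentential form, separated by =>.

S=>lS=>llS=>lllS=>llllS=>lllllS=>lllllrnl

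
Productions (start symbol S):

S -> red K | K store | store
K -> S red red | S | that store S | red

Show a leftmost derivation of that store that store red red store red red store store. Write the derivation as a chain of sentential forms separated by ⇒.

S ⇒ K store ⇒ that store S store ⇒ that store K store store ⇒ that store that store S store store ⇒ that store that store red K store store ⇒ that store that store red S red red store store ⇒ that store that store red K store red red store store ⇒ that store that store red red store red red store store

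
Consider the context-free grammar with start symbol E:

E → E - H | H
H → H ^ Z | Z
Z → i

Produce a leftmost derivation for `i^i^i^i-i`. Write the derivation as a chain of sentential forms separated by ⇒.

E ⇒ E-H   [E → E - H]
E-H ⇒ H-H   [E → H]
H-H ⇒ H^Z-H   [H → H ^ Z]
H^Z-H ⇒ H^Z^Z-H   [H → H ^ Z]
H^Z^Z-H ⇒ H^Z^Z^Z-H   [H → H ^ Z]
H^Z^Z^Z-H ⇒ Z^Z^Z^Z-H   [H → Z]
Z^Z^Z^Z-H ⇒ i^Z^Z^Z-H   [Z → i]
i^Z^Z^Z-H ⇒ i^i^Z^Z-H   [Z → i]
i^i^Z^Z-H ⇒ i^i^i^Z-H   [Z → i]
i^i^i^Z-H ⇒ i^i^i^i-H   [Z → i]
i^i^i^i-H ⇒ i^i^i^i-Z   [H → Z]
i^i^i^i-Z ⇒ i^i^i^i-i   [Z → i]

E ⇒ E-H ⇒ H-H ⇒ H^Z-H ⇒ H^Z^Z-H ⇒ H^Z^Z^Z-H ⇒ Z^Z^Z^Z-H ⇒ i^Z^Z^Z-H ⇒ i^i^Z^Z-H ⇒ i^i^i^Z-H ⇒ i^i^i^i-H ⇒ i^i^i^i-Z ⇒ i^i^i^i-i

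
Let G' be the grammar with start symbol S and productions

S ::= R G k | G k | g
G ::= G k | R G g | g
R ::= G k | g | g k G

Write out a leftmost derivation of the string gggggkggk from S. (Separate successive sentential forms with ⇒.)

S ⇒ Gk ⇒ RGgk ⇒ GkGgk ⇒ RGgkGgk ⇒ gGgkGgk ⇒ gRGggkGgk ⇒ ggGggkGgk ⇒ gggggkGgk ⇒ gggggkggk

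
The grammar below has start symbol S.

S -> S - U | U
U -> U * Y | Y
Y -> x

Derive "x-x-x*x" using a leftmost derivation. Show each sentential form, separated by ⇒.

S ⇒ S-U ⇒ S-U-U ⇒ U-U-U ⇒ Y-U-U ⇒ x-U-U ⇒ x-Y-U ⇒ x-x-U ⇒ x-x-U*Y ⇒ x-x-Y*Y ⇒ x-x-x*Y ⇒ x-x-x*x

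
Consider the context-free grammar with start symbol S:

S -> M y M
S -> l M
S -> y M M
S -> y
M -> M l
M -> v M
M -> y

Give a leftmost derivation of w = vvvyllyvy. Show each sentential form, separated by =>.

S => MyM => vMyM => vvMyM => vvMlyM => vvvMlyM => vvvMllyM => vvvyllyM => vvvyllyvM => vvvyllyvy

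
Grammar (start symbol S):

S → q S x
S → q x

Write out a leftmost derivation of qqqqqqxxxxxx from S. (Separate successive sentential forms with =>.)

S => qSx   [S → q S x]
qSx => qqSxx   [S → q S x]
qqSxx => qqqSxxx   [S → q S x]
qqqSxxx => qqqqSxxxx   [S → q S x]
qqqqSxxxx => qqqqqSxxxxx   [S → q S x]
qqqqqSxxxxx => qqqqqqxxxxxx   [S → q x]

S=>qSx=>qqSxx=>qqqSxxx=>qqqqSxxxx=>qqqqqSxxxxx=>qqqqqqxxxxxx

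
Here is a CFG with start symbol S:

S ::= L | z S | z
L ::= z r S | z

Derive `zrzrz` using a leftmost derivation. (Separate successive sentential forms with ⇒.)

S ⇒ L ⇒ zrS ⇒ zrL ⇒ zrzrS ⇒ zrzrL ⇒ zrzrz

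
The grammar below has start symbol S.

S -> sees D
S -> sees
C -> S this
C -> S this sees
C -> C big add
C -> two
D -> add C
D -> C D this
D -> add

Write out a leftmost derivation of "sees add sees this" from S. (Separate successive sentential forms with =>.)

S => sees D => sees add C => sees add S this => sees add sees this

S => sees D   [S -> sees D]
sees D => sees add C   [D -> add C]
sees add C => sees add S this   [C -> S this]
sees add S this => sees add sees this   [S -> sees]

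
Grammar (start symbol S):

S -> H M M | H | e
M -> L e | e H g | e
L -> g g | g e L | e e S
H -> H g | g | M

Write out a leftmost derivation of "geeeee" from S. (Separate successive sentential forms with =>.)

S => HMM   [S -> H M M]
HMM => gMM   [H -> g]
gMM => gLeM   [M -> L e]
gLeM => geeSeM   [L -> e e S]
geeSeM => geeeeM   [S -> e]
geeeeM => geeeee   [M -> e]

S=>HMM=>gMM=>gLeM=>geeSeM=>geeeeM=>geeeee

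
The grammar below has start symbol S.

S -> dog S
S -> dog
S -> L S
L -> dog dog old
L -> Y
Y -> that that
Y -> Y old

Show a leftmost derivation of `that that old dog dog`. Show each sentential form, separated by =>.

S => L S   [S -> L S]
L S => Y S   [L -> Y]
Y S => Y old S   [Y -> Y old]
Y old S => that that old S   [Y -> that that]
that that old S => that that old dog S   [S -> dog S]
that that old dog S => that that old dog dog   [S -> dog]

S => L S => Y S => Y old S => that that old S => that that old dog S => that that old dog dog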